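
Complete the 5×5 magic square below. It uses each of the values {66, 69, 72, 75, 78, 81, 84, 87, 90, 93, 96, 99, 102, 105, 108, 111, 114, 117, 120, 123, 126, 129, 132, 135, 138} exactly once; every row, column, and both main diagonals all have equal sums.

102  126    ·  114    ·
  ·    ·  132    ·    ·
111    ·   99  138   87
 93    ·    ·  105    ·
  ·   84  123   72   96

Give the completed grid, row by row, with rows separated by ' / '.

The 25 entries sum to 2550, so each line sums to 2550/5 = 510.
Row 3 must total 510; the given cells sum to 435, so (3,2) = 75.
Row 5 needs 510; the known cells sum to 375, so (5,1) = 135.
Column 1: 102 + 111 + 93 + 135 + ? = 510, so (2,1) = 69.
From column 4, 510 − (114 + 138 + 105 + 72) gives (2,4) = 81.
Using main diagonal: 102 + 99 + 105 + 96 + ? → (2,2) = 510 − 402 = 108.
From row 2, 510 − (69 + 108 + 132 + 81) gives (2,5) = 120.
Column 2 needs 510; the known cells sum to 393, so (4,2) = 117.
Using anti-diagonal: 81 + 99 + 117 + 135 + ? → (1,5) = 510 − 432 = 78.
Using row 1: 102 + 126 + 114 + 78 + ? → (1,3) = 510 − 420 = 90.
Column 3 needs 510; the known cells sum to 444, so (4,3) = 66.
Column 5: 78 + 120 + 87 + 96 + ? = 510, so (4,5) = 129.

102 126 90 114 78 / 69 108 132 81 120 / 111 75 99 138 87 / 93 117 66 105 129 / 135 84 123 72 96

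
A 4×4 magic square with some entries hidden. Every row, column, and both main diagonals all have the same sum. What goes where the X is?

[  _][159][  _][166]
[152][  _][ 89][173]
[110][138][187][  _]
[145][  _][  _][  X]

96

Anti-diagonal is complete and sums to 538; that is the magic constant.
Row 2 needs 538; the known cells sum to 414, so (2,2) = 124.
Row 3: 110 + 138 + 187 + ? = 538, so (3,4) = 103.
From column 1, 538 − (152 + 110 + 145) gives (1,1) = 131.
The remaining cell in column 2 is (4,2) = 538 − 421 = 117.
Column 4 needs 538; the known cells sum to 442, so (4,4) = 96.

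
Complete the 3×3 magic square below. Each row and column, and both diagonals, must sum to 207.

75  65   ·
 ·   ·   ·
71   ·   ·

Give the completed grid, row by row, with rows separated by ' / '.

Row 1 must total 207; the given cells sum to 140, so (1,3) = 67.
From column 1, 207 − (75 + 71) gives (2,1) = 61.
Anti-diagonal needs 207; the known cells sum to 138, so (2,2) = 69.
Row 2 needs 207; the known cells sum to 130, so (2,3) = 77.
Column 2 must total 207; the given cells sum to 134, so (3,2) = 73.
From column 3, 207 − (67 + 77) gives (3,3) = 63.

75 65 67 / 61 69 77 / 71 73 63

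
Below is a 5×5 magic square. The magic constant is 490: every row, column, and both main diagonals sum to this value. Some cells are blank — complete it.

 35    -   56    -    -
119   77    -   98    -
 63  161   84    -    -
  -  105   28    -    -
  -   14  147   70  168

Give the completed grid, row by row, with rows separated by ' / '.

35 133 56 154 112 / 119 77 175 98 21 / 63 161 84 42 140 / 182 105 28 126 49 / 91 14 147 70 168

Row 5 needs 490; the known cells sum to 399, so (5,1) = 91.
Using column 1: 35 + 119 + 63 + 91 + ? → (4,1) = 490 − 308 = 182.
The remaining cell in column 2 is (1,2) = 490 − 357 = 133.
Column 3: 56 + 84 + 28 + 147 + ? = 490, so (2,3) = 175.
Main diagonal must total 490; the given cells sum to 364, so (4,4) = 126.
Anti-diagonal: 98 + 84 + 105 + 91 + ? = 490, so (1,5) = 112.
From row 1, 490 − (35 + 133 + 56 + 112) gives (1,4) = 154.
From row 2, 490 − (119 + 77 + 175 + 98) gives (2,5) = 21.
Row 4: 182 + 105 + 28 + 126 + ? = 490, so (4,5) = 49.
Using column 4: 154 + 98 + 126 + 70 + ? → (3,4) = 490 − 448 = 42.
Using column 5: 112 + 21 + 49 + 168 + ? → (3,5) = 490 − 350 = 140.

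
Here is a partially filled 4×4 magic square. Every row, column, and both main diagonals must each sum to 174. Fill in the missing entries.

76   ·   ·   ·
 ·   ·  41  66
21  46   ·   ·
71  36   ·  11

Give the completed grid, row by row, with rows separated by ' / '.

Using row 4: 71 + 36 + 11 + ? → (4,3) = 174 − 118 = 56.
Column 1 needs 174; the known cells sum to 168, so (2,1) = 6.
Using anti-diagonal: 41 + 46 + 71 + ? → (1,4) = 174 − 158 = 16.
The remaining cell in row 2 is (2,2) = 174 − 113 = 61.
From column 2, 174 − (61 + 46 + 36) gives (1,2) = 31.
Column 4: 16 + 66 + 11 + ? = 174, so (3,4) = 81.
From main diagonal, 174 − (76 + 61 + 11) gives (3,3) = 26.
Row 1 must total 174; the given cells sum to 123, so (1,3) = 51.

76 31 51 16 / 6 61 41 66 / 21 46 26 81 / 71 36 56 11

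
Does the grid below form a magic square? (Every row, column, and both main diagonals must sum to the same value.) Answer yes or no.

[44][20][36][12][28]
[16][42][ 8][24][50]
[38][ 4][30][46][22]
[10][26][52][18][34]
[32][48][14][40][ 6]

Row 1: 44 + 20 + 36 + 12 + 28 = 140.
Row 2: 16 + 42 + 8 + 24 + 50 = 140.
Row 3: 38 + 4 + 30 + 46 + 22 = 140.
Row 4: 10 + 26 + 52 + 18 + 34 = 140.
Row 5: 32 + 48 + 14 + 40 + 6 = 140.
Column 1: 44 + 16 + 38 + 10 + 32 = 140.
Column 2: 20 + 42 + 4 + 26 + 48 = 140.
Column 3: 36 + 8 + 30 + 52 + 14 = 140.
Column 4: 12 + 24 + 46 + 18 + 40 = 140.
Column 5: 28 + 50 + 22 + 34 + 6 = 140.
Main diagonal: 44 + 42 + 30 + 18 + 6 = 140.
Anti-diagonal: 28 + 24 + 30 + 26 + 32 = 140.
All lines sum to 140.

Yes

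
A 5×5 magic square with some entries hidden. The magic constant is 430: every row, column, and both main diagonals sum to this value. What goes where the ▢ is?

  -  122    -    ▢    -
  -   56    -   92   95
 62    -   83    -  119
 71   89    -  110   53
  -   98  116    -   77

Row 4: 71 + 89 + 110 + 53 + ? = 430, so (4,3) = 107.
Using column 2: 122 + 56 + 89 + 98 + ? → (3,2) = 430 − 365 = 65.
Using column 5: 95 + 119 + 53 + 77 + ? → (1,5) = 430 − 344 = 86.
The remaining cell in main diagonal is (1,1) = 430 − 326 = 104.
Anti-diagonal must total 430; the given cells sum to 350, so (5,1) = 80.
The remaining cell in row 3 is (3,4) = 430 − 329 = 101.
Row 5 needs 430; the known cells sum to 371, so (5,4) = 59.
Column 1: 104 + 62 + 71 + 80 + ? = 430, so (2,1) = 113.
Column 4 needs 430; the known cells sum to 362, so (1,4) = 68.

68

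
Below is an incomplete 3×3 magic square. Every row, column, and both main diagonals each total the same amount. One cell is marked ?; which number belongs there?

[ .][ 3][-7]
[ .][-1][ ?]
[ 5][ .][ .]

Anti-diagonal is complete and sums to -3; that is the magic constant.
The remaining cell in row 1 is (1,1) = -3 − (-4) = 1.
Column 1 needs -3; the known cells sum to 6, so (2,1) = -9.
Column 2: 3 + (-1) + ? = -3, so (3,2) = -5.
From main diagonal, -3 − (1 + (-1)) gives (3,3) = -3.
Row 2 needs -3; the known cells sum to -10, so (2,3) = 7.

7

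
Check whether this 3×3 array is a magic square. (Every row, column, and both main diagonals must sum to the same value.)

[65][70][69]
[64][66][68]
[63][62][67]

Row 1: 65 + 70 + 69 = 204.
Row 2: 64 + 66 + 68 = 198.
Row 3: 63 + 62 + 67 = 192.
Column 1: 65 + 64 + 63 = 192.
Column 2: 70 + 66 + 62 = 198.
Column 3: 69 + 68 + 67 = 204.
Main diagonal: 65 + 66 + 67 = 198.
Anti-diagonal: 69 + 66 + 63 = 198.

No — main diagonal sums to 198 but column 3 sums to 204.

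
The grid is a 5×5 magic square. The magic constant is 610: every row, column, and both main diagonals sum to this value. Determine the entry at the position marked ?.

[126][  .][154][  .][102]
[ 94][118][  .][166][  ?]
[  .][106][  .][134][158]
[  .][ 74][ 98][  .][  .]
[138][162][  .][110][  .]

90

The remaining cell in column 2 is (1,2) = 610 − 460 = 150.
Anti-diagonal: 102 + 166 + 74 + 138 + ? = 610, so (3,3) = 130.
Row 1 must total 610; the given cells sum to 532, so (1,4) = 78.
Using row 3: 106 + 130 + 134 + 158 + ? → (3,1) = 610 − 528 = 82.
Using column 1: 126 + 94 + 82 + 138 + ? → (4,1) = 610 − 440 = 170.
Column 4: 78 + 166 + 134 + 110 + ? = 610, so (4,4) = 122.
Main diagonal must total 610; the given cells sum to 496, so (5,5) = 114.
Row 4: 170 + 74 + 98 + 122 + ? = 610, so (4,5) = 146.
Row 5: 138 + 162 + 110 + 114 + ? = 610, so (5,3) = 86.
The remaining cell in column 3 is (2,3) = 610 − 468 = 142.
Column 5: 102 + 158 + 146 + 114 + ? = 610, so (2,5) = 90.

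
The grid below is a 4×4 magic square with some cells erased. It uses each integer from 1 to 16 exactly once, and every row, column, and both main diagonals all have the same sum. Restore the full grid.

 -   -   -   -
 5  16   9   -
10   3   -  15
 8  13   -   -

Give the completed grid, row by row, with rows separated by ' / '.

The entries are 1 through 16, which sum to 136, so each line sums to 136/4 = 34.
Row 2: 5 + 16 + 9 + ? = 34, so (2,4) = 4.
Row 3 must total 34; the given cells sum to 28, so (3,3) = 6.
Column 1: 5 + 10 + 8 + ? = 34, so (1,1) = 11.
Using column 2: 16 + 3 + 13 + ? → (1,2) = 34 − 32 = 2.
Main diagonal must total 34; the given cells sum to 33, so (4,4) = 1.
The remaining cell in anti-diagonal is (1,4) = 34 − 20 = 14.
Row 1: 11 + 2 + 14 + ? = 34, so (1,3) = 7.
Using row 4: 8 + 13 + 1 + ? → (4,3) = 34 − 22 = 12.

11 2 7 14 / 5 16 9 4 / 10 3 6 15 / 8 13 12 1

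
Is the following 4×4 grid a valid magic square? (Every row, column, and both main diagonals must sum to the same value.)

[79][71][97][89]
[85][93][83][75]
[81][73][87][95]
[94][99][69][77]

Row 1: 79 + 71 + 97 + 89 = 336.
Row 2: 85 + 93 + 83 + 75 = 336.
Row 3: 81 + 73 + 87 + 95 = 336.
Row 4: 94 + 99 + 69 + 77 = 339.
Column 1: 79 + 85 + 81 + 94 = 339.
Column 2: 71 + 93 + 73 + 99 = 336.
Column 3: 97 + 83 + 87 + 69 = 336.
Column 4: 89 + 75 + 95 + 77 = 336.
Main diagonal: 79 + 93 + 87 + 77 = 336.
Anti-diagonal: 89 + 83 + 73 + 94 = 339.

No — main diagonal sums to 336 but anti-diagonal sums to 339.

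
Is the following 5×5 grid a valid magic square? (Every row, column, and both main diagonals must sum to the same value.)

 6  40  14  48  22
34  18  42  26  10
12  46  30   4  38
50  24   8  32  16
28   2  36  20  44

Row 1: 6 + 40 + 14 + 48 + 22 = 130.
Row 2: 34 + 18 + 42 + 26 + 10 = 130.
Row 3: 12 + 46 + 30 + 4 + 38 = 130.
Row 4: 50 + 24 + 8 + 32 + 16 = 130.
Row 5: 28 + 2 + 36 + 20 + 44 = 130.
Column 1: 6 + 34 + 12 + 50 + 28 = 130.
Column 2: 40 + 18 + 46 + 24 + 2 = 130.
Column 3: 14 + 42 + 30 + 8 + 36 = 130.
Column 4: 48 + 26 + 4 + 32 + 20 = 130.
Column 5: 22 + 10 + 38 + 16 + 44 = 130.
Main diagonal: 6 + 18 + 30 + 32 + 44 = 130.
Anti-diagonal: 22 + 26 + 30 + 24 + 28 = 130.
All lines sum to 130.

Yes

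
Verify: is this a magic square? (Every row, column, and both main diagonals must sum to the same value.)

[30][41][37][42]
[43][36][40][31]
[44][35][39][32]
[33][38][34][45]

Yes

Row 1: 30 + 41 + 37 + 42 = 150.
Row 2: 43 + 36 + 40 + 31 = 150.
Row 3: 44 + 35 + 39 + 32 = 150.
Row 4: 33 + 38 + 34 + 45 = 150.
Column 1: 30 + 43 + 44 + 33 = 150.
Column 2: 41 + 36 + 35 + 38 = 150.
Column 3: 37 + 40 + 39 + 34 = 150.
Column 4: 42 + 31 + 32 + 45 = 150.
Main diagonal: 30 + 36 + 39 + 45 = 150.
Anti-diagonal: 42 + 40 + 35 + 33 = 150.
All lines sum to 150.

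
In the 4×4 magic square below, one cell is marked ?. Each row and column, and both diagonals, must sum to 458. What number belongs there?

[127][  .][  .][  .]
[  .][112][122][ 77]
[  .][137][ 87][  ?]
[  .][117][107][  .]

Using row 2: 112 + 122 + 77 + ? → (2,1) = 458 − 311 = 147.
Using column 2: 112 + 137 + 117 + ? → (1,2) = 458 − 366 = 92.
Using column 3: 122 + 87 + 107 + ? → (1,3) = 458 − 316 = 142.
The remaining cell in main diagonal is (4,4) = 458 − 326 = 132.
The remaining cell in row 1 is (1,4) = 458 − 361 = 97.
Using row 4: 117 + 107 + 132 + ? → (4,1) = 458 − 356 = 102.
Using column 1: 127 + 147 + 102 + ? → (3,1) = 458 − 376 = 82.
Column 4: 97 + 77 + 132 + ? = 458, so (3,4) = 152.

152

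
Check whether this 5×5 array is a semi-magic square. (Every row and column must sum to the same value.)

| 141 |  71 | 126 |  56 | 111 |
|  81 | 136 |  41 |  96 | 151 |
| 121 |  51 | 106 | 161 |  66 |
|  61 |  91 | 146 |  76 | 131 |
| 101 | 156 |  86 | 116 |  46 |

Row 1: 141 + 71 + 126 + 56 + 111 = 505.
Row 2: 81 + 136 + 41 + 96 + 151 = 505.
Row 3: 121 + 51 + 106 + 161 + 66 = 505.
Row 4: 61 + 91 + 146 + 76 + 131 = 505.
Row 5: 101 + 156 + 86 + 116 + 46 = 505.
Column 1: 141 + 81 + 121 + 61 + 101 = 505.
Column 2: 71 + 136 + 51 + 91 + 156 = 505.
Column 3: 126 + 41 + 106 + 146 + 86 = 505.
Column 4: 56 + 96 + 161 + 76 + 116 = 505.
Column 5: 111 + 151 + 66 + 131 + 46 = 505.
All lines sum to 505.

Yes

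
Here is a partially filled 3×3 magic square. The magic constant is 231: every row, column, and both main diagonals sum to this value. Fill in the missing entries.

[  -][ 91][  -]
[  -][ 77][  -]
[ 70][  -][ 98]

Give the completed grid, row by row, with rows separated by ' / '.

From row 3, 231 − (70 + 98) gives (3,2) = 63.
Main diagonal: 77 + 98 + ? = 231, so (1,1) = 56.
The remaining cell in anti-diagonal is (1,3) = 231 − 147 = 84.
Column 1 needs 231; the known cells sum to 126, so (2,1) = 105.
Using column 3: 84 + 98 + ? → (2,3) = 231 − 182 = 49.

56 91 84 / 105 77 49 / 70 63 98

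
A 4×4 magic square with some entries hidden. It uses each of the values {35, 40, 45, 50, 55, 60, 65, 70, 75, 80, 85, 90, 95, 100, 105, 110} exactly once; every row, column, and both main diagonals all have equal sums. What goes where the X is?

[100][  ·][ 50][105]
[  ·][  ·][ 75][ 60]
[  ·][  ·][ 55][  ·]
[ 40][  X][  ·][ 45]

The 16 entries sum to 1160, so each line sums to 1160/4 = 290.
Row 1: 100 + 50 + 105 + ? = 290, so (1,2) = 35.
Column 3: 50 + 75 + 55 + ? = 290, so (4,3) = 110.
From column 4, 290 − (105 + 60 + 45) gives (3,4) = 80.
The remaining cell in main diagonal is (2,2) = 290 − 200 = 90.
Anti-diagonal needs 290; the known cells sum to 220, so (3,2) = 70.
The remaining cell in row 2 is (2,1) = 290 − 225 = 65.
The remaining cell in row 3 is (3,1) = 290 − 205 = 85.
The remaining cell in row 4 is (4,2) = 290 − 195 = 95.

95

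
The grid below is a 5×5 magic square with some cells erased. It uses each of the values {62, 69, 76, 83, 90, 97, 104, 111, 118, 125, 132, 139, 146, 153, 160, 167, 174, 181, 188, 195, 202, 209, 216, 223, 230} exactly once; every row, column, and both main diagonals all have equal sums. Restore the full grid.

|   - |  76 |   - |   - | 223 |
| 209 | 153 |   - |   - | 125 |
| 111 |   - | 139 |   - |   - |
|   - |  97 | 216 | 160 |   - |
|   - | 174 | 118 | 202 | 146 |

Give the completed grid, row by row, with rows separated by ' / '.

The 25 entries sum to 3650, so each line sums to 3650/5 = 730.
Row 5: 174 + 118 + 202 + 146 + ? = 730, so (5,1) = 90.
Column 2 must total 730; the given cells sum to 500, so (3,2) = 230.
Main diagonal needs 730; the known cells sum to 598, so (1,1) = 132.
The remaining cell in anti-diagonal is (2,4) = 730 − 549 = 181.
From row 2, 730 − (209 + 153 + 181 + 125) gives (2,3) = 62.
Column 1 must total 730; the given cells sum to 542, so (4,1) = 188.
Column 3 needs 730; the known cells sum to 535, so (1,3) = 195.
The remaining cell in row 1 is (1,4) = 730 − 626 = 104.
Row 4 must total 730; the given cells sum to 661, so (4,5) = 69.
Column 4 must total 730; the given cells sum to 647, so (3,4) = 83.
From column 5, 730 − (223 + 125 + 69 + 146) gives (3,5) = 167.

132 76 195 104 223 / 209 153 62 181 125 / 111 230 139 83 167 / 188 97 216 160 69 / 90 174 118 202 146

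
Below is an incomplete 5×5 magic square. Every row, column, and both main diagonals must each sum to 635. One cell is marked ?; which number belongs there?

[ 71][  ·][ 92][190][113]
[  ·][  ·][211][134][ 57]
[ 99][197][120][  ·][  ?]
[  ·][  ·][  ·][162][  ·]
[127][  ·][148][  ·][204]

176

Row 1 needs 635; the known cells sum to 466, so (1,2) = 169.
Using column 3: 92 + 211 + 120 + 148 + ? → (4,3) = 635 − 571 = 64.
Main diagonal needs 635; the known cells sum to 557, so (2,2) = 78.
The remaining cell in anti-diagonal is (4,2) = 635 − 494 = 141.
Row 2 needs 635; the known cells sum to 480, so (2,1) = 155.
Column 1 must total 635; the given cells sum to 452, so (4,1) = 183.
Column 2 must total 635; the given cells sum to 585, so (5,2) = 50.
Row 4 needs 635; the known cells sum to 550, so (4,5) = 85.
Row 5 must total 635; the given cells sum to 529, so (5,4) = 106.
Column 4 must total 635; the given cells sum to 592, so (3,4) = 43.
From column 5, 635 − (113 + 57 + 85 + 204) gives (3,5) = 176.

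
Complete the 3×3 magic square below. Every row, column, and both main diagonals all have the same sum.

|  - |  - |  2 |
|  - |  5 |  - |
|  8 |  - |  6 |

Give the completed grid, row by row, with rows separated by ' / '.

4 9 2 / 3 5 7 / 8 1 6

Anti-diagonal is already complete: 2 + 5 + 8 = 15, so that is the magic constant.
Row 3: 8 + 6 + ? = 15, so (3,2) = 1.
From column 2, 15 − (5 + 1) gives (1,2) = 9.
From column 3, 15 − (2 + 6) gives (2,3) = 7.
Main diagonal: 5 + 6 + ? = 15, so (1,1) = 4.
Row 2: 5 + 7 + ? = 15, so (2,1) = 3.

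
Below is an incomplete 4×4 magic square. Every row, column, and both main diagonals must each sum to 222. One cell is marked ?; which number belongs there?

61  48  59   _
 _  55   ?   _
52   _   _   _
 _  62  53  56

Row 1 must total 222; the given cells sum to 168, so (1,4) = 54.
Using row 4: 62 + 53 + 56 + ? → (4,1) = 222 − 171 = 51.
Column 1: 61 + 52 + 51 + ? = 222, so (2,1) = 58.
The remaining cell in column 2 is (3,2) = 222 − 165 = 57.
Main diagonal needs 222; the known cells sum to 172, so (3,3) = 50.
From anti-diagonal, 222 − (54 + 57 + 51) gives (2,3) = 60.

60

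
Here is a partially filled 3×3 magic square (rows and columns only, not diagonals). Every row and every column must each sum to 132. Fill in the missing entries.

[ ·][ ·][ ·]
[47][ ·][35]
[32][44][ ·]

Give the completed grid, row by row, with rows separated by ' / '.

53 38 41 / 47 50 35 / 32 44 56

Row 2: 47 + 35 + ? = 132, so (2,2) = 50.
Row 3: 32 + 44 + ? = 132, so (3,3) = 56.
Column 1 must total 132; the given cells sum to 79, so (1,1) = 53.
From column 2, 132 − (50 + 44) gives (1,2) = 38.
The remaining cell in column 3 is (1,3) = 132 − 91 = 41.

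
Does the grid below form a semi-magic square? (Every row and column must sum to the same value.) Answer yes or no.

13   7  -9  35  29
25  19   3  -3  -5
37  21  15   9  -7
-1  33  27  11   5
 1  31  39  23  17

Row 1: 13 + 7 + (-9) + 35 + 29 = 75.
Row 2: 25 + 19 + 3 + (-3) + (-5) = 39.
Row 3: 37 + 21 + 15 + 9 + (-7) = 75.
Row 4: -1 + 33 + 27 + 11 + 5 = 75.
Row 5: 1 + 31 + 39 + 23 + 17 = 111.
Column 1: 13 + 25 + 37 + (-1) + 1 = 75.
Column 2: 7 + 19 + 21 + 33 + 31 = 111.
Column 3: -9 + 3 + 15 + 27 + 39 = 75.
Column 4: 35 + (-3) + 9 + 11 + 23 = 75.
Column 5: 29 + (-5) + (-7) + 5 + 17 = 39.

No — row 5 sums to 111 but column 3 sums to 75.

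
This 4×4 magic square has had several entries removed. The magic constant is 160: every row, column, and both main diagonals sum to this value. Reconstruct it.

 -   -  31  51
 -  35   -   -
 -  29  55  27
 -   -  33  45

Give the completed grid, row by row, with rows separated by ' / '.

From row 3, 160 − (29 + 55 + 27) gives (3,1) = 49.
Column 3: 31 + 55 + 33 + ? = 160, so (2,3) = 41.
Column 4 must total 160; the given cells sum to 123, so (2,4) = 37.
From main diagonal, 160 − (35 + 55 + 45) gives (1,1) = 25.
Anti-diagonal must total 160; the given cells sum to 121, so (4,1) = 39.
Row 1 must total 160; the given cells sum to 107, so (1,2) = 53.
Using row 2: 35 + 41 + 37 + ? → (2,1) = 160 − 113 = 47.
Row 4: 39 + 33 + 45 + ? = 160, so (4,2) = 43.

25 53 31 51 / 47 35 41 37 / 49 29 55 27 / 39 43 33 45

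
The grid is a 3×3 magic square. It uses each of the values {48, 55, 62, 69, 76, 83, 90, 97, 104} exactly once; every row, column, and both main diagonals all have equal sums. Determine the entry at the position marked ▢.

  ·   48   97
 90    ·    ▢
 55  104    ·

The 9 entries sum to 684, so each line sums to 684/3 = 228.
The remaining cell in row 1 is (1,1) = 228 − 145 = 83.
Using row 3: 55 + 104 + ? → (3,3) = 228 − 159 = 69.
Column 2: 48 + 104 + ? = 228, so (2,2) = 76.
Column 3 needs 228; the known cells sum to 166, so (2,3) = 62.

62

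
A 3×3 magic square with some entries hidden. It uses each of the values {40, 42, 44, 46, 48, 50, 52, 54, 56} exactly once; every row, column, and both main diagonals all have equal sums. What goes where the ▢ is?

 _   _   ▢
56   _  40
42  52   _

54

The 9 entries sum to 432, so each line sums to 432/3 = 144.
Row 2 must total 144; the given cells sum to 96, so (2,2) = 48.
The remaining cell in row 3 is (3,3) = 144 − 94 = 50.
From column 1, 144 − (56 + 42) gives (1,1) = 46.
The remaining cell in column 2 is (1,2) = 144 − 100 = 44.
Using column 3: 40 + 50 + ? → (1,3) = 144 − 90 = 54.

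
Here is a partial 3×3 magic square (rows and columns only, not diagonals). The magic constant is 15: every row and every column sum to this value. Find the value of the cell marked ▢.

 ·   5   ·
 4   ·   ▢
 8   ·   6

The remaining cell in row 3 is (3,2) = 15 − 14 = 1.
Column 1: 4 + 8 + ? = 15, so (1,1) = 3.
From column 2, 15 − (5 + 1) gives (2,2) = 9.
Row 1 needs 15; the known cells sum to 8, so (1,3) = 7.
The remaining cell in row 2 is (2,3) = 15 − 13 = 2.

2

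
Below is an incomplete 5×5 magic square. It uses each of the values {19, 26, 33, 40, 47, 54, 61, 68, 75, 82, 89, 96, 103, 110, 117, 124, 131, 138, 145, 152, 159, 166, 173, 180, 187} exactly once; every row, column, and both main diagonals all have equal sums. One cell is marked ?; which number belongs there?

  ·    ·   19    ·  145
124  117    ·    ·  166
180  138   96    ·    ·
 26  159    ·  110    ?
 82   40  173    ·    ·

The 25 entries sum to 2575, so each line sums to 2575/5 = 515.
Column 1: 124 + 180 + 26 + 82 + ? = 515, so (1,1) = 103.
Column 2 needs 515; the known cells sum to 454, so (1,2) = 61.
From main diagonal, 515 − (103 + 117 + 96 + 110) gives (5,5) = 89.
Using anti-diagonal: 145 + 96 + 159 + 82 + ? → (2,4) = 515 − 482 = 33.
Row 1: 103 + 61 + 19 + 145 + ? = 515, so (1,4) = 187.
Row 2: 124 + 117 + 33 + 166 + ? = 515, so (2,3) = 75.
Row 5 must total 515; the given cells sum to 384, so (5,4) = 131.
Column 3: 19 + 75 + 96 + 173 + ? = 515, so (4,3) = 152.
Using column 4: 187 + 33 + 110 + 131 + ? → (3,4) = 515 − 461 = 54.
Row 3: 180 + 138 + 96 + 54 + ? = 515, so (3,5) = 47.
Using row 4: 26 + 159 + 152 + 110 + ? → (4,5) = 515 − 447 = 68.

68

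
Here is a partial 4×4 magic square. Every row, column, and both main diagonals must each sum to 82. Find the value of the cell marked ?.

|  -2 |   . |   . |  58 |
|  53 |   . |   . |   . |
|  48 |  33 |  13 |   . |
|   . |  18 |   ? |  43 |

Row 3 must total 82; the given cells sum to 94, so (3,4) = -12.
Column 1 must total 82; the given cells sum to 99, so (4,1) = -17.
Using column 4: 58 + (-12) + 43 + ? → (2,4) = 82 − 89 = -7.
The remaining cell in main diagonal is (2,2) = 82 − 54 = 28.
Anti-diagonal: 58 + 33 + (-17) + ? = 82, so (2,3) = 8.
Row 4: -17 + 18 + 43 + ? = 82, so (4,3) = 38.

38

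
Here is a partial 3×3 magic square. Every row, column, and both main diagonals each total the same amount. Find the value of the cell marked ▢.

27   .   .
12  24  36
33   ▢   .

18

Row 2 is complete and sums to 72; that is the magic constant.
Main diagonal: 27 + 24 + ? = 72, so (3,3) = 21.
Anti-diagonal needs 72; the known cells sum to 57, so (1,3) = 15.
Row 1: 27 + 15 + ? = 72, so (1,2) = 30.
Row 3 must total 72; the given cells sum to 54, so (3,2) = 18.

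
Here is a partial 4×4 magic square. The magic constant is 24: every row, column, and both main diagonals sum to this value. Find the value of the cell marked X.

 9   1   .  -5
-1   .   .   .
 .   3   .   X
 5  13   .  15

The remaining cell in row 1 is (1,3) = 24 − 5 = 19.
Row 4: 5 + 13 + 15 + ? = 24, so (4,3) = -9.
From column 1, 24 − (9 + (-1) + 5) gives (3,1) = 11.
The remaining cell in column 2 is (2,2) = 24 − 17 = 7.
Main diagonal must total 24; the given cells sum to 31, so (3,3) = -7.
From anti-diagonal, 24 − (-5 + 3 + 5) gives (2,3) = 21.
From row 2, 24 − (-1 + 7 + 21) gives (2,4) = -3.
Row 3: 11 + 3 + (-7) + ? = 24, so (3,4) = 17.

17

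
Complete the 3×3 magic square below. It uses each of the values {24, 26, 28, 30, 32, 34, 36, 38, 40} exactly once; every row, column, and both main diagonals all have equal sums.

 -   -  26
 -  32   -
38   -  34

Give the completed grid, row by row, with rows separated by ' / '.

The 9 entries sum to 288, so each line sums to 288/3 = 96.
The remaining cell in row 3 is (3,2) = 96 − 72 = 24.
The remaining cell in column 2 is (1,2) = 96 − 56 = 40.
Using column 3: 26 + 34 + ? → (2,3) = 96 − 60 = 36.
Main diagonal must total 96; the given cells sum to 66, so (1,1) = 30.
Using row 2: 32 + 36 + ? → (2,1) = 96 − 68 = 28.

30 40 26 / 28 32 36 / 38 24 34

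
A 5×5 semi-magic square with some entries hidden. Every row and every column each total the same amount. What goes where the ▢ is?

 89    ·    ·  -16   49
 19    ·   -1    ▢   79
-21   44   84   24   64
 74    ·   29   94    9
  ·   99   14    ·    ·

Row 3 is complete and sums to 195; that is the magic constant.
Row 4 needs 195; the known cells sum to 206, so (4,2) = -11.
Column 1 needs 195; the known cells sum to 161, so (5,1) = 34.
Column 3 needs 195; the known cells sum to 126, so (1,3) = 69.
Column 5: 49 + 79 + 64 + 9 + ? = 195, so (5,5) = -6.
From row 1, 195 − (89 + 69 + (-16) + 49) gives (1,2) = 4.
Row 5 must total 195; the given cells sum to 141, so (5,4) = 54.
Using column 2: 4 + 44 + (-11) + 99 + ? → (2,2) = 195 − 136 = 59.
Using column 4: -16 + 24 + 94 + 54 + ? → (2,4) = 195 − 156 = 39.

39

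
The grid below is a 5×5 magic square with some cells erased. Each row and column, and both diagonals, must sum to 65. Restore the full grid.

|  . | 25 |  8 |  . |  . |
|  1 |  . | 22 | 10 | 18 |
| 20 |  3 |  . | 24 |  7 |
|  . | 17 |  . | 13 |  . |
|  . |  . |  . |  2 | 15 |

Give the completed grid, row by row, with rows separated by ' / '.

Row 2 needs 65; the known cells sum to 51, so (2,2) = 14.
Row 3 needs 65; the known cells sum to 54, so (3,3) = 11.
Column 2 must total 65; the given cells sum to 59, so (5,2) = 6.
Column 4 needs 65; the known cells sum to 49, so (1,4) = 16.
Main diagonal: 14 + 11 + 13 + 15 + ? = 65, so (1,1) = 12.
Using row 1: 12 + 25 + 8 + 16 + ? → (1,5) = 65 − 61 = 4.
The remaining cell in column 5 is (4,5) = 65 − 44 = 21.
Anti-diagonal needs 65; the known cells sum to 42, so (5,1) = 23.
Row 5 needs 65; the known cells sum to 46, so (5,3) = 19.
Column 1 must total 65; the given cells sum to 56, so (4,1) = 9.
Column 3: 8 + 22 + 11 + 19 + ? = 65, so (4,3) = 5.

12 25 8 16 4 / 1 14 22 10 18 / 20 3 11 24 7 / 9 17 5 13 21 / 23 6 19 2 15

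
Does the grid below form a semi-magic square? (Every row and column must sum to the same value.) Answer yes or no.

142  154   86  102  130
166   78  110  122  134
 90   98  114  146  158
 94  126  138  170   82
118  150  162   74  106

No — row 3 sums to 606 but column 4 sums to 614.

Row 1: 142 + 154 + 86 + 102 + 130 = 614.
Row 2: 166 + 78 + 110 + 122 + 134 = 610.
Row 3: 90 + 98 + 114 + 146 + 158 = 606.
Row 4: 94 + 126 + 138 + 170 + 82 = 610.
Row 5: 118 + 150 + 162 + 74 + 106 = 610.
Column 1: 142 + 166 + 90 + 94 + 118 = 610.
Column 2: 154 + 78 + 98 + 126 + 150 = 606.
Column 3: 86 + 110 + 114 + 138 + 162 = 610.
Column 4: 102 + 122 + 146 + 170 + 74 = 614.
Column 5: 130 + 134 + 158 + 82 + 106 = 610.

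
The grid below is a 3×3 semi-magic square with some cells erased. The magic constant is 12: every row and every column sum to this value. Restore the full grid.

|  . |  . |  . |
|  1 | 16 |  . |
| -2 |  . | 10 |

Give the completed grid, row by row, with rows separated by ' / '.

Row 2 must total 12; the given cells sum to 17, so (2,3) = -5.
Row 3 must total 12; the given cells sum to 8, so (3,2) = 4.
From column 1, 12 − (1 + (-2)) gives (1,1) = 13.
Column 2 needs 12; the known cells sum to 20, so (1,2) = -8.
Column 3 must total 12; the given cells sum to 5, so (1,3) = 7.

13 -8 7 / 1 16 -5 / -2 4 10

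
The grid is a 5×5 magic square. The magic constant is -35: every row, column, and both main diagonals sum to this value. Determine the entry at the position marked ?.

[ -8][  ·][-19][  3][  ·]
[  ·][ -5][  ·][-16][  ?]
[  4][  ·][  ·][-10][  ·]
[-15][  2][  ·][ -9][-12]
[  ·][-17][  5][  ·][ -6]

1

Row 4: -15 + 2 + (-9) + (-12) + ? = -35, so (4,3) = -1.
The remaining cell in column 4 is (5,4) = -35 − (-32) = -3.
Main diagonal: -8 + (-5) + (-9) + (-6) + ? = -35, so (3,3) = -7.
The remaining cell in row 5 is (5,1) = -35 − (-21) = -14.
Column 1: -8 + 4 + (-15) + (-14) + ? = -35, so (2,1) = -2.
Column 3: -19 + (-7) + (-1) + 5 + ? = -35, so (2,3) = -13.
Anti-diagonal must total -35; the given cells sum to -35, so (1,5) = 0.
Using row 1: -8 + (-19) + 3 + 0 + ? → (1,2) = -35 − (-24) = -11.
The remaining cell in row 2 is (2,5) = -35 − (-36) = 1.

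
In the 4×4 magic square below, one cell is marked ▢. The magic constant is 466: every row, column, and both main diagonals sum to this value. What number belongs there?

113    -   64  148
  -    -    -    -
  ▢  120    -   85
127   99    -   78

Row 1 needs 466; the known cells sum to 325, so (1,2) = 141.
Row 4: 127 + 99 + 78 + ? = 466, so (4,3) = 162.
Column 2 must total 466; the given cells sum to 360, so (2,2) = 106.
Using column 4: 148 + 85 + 78 + ? → (2,4) = 466 − 311 = 155.
Main diagonal needs 466; the known cells sum to 297, so (3,3) = 169.
Using anti-diagonal: 148 + 120 + 127 + ? → (2,3) = 466 − 395 = 71.
From row 2, 466 − (106 + 71 + 155) gives (2,1) = 134.
Row 3 needs 466; the known cells sum to 374, so (3,1) = 92.

92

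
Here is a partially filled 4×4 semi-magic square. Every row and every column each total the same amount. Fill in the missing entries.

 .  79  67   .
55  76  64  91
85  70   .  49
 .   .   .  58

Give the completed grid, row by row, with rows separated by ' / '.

52 79 67 88 / 55 76 64 91 / 85 70 82 49 / 94 61 73 58

Row 2 is already complete: 55 + 76 + 64 + 91 = 286, so that is the magic constant.
From row 3, 286 − (85 + 70 + 49) gives (3,3) = 82.
Using column 2: 79 + 76 + 70 + ? → (4,2) = 286 − 225 = 61.
Column 3 must total 286; the given cells sum to 213, so (4,3) = 73.
Using column 4: 91 + 49 + 58 + ? → (1,4) = 286 − 198 = 88.
From row 1, 286 − (79 + 67 + 88) gives (1,1) = 52.
Row 4 needs 286; the known cells sum to 192, so (4,1) = 94.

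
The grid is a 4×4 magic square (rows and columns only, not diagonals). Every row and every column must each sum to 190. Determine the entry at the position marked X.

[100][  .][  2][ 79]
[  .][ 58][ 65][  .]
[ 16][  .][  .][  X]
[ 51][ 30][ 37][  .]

The remaining cell in row 1 is (1,2) = 190 − 181 = 9.
Row 4: 51 + 30 + 37 + ? = 190, so (4,4) = 72.
From column 1, 190 − (100 + 16 + 51) gives (2,1) = 23.
From column 2, 190 − (9 + 58 + 30) gives (3,2) = 93.
Column 3 needs 190; the known cells sum to 104, so (3,3) = 86.
Using row 2: 23 + 58 + 65 + ? → (2,4) = 190 − 146 = 44.
Row 3 needs 190; the known cells sum to 195, so (3,4) = -5.

-5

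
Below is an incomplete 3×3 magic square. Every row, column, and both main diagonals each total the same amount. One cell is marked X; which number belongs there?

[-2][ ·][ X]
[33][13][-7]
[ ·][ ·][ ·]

18

Row 2 is complete and sums to 39; that is the magic constant.
Using column 1: -2 + 33 + ? → (3,1) = 39 − 31 = 8.
Main diagonal: -2 + 13 + ? = 39, so (3,3) = 28.
Anti-diagonal: 13 + 8 + ? = 39, so (1,3) = 18.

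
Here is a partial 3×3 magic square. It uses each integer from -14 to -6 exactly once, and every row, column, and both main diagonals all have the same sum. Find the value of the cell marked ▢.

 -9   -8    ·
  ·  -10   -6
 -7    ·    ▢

The entries are -14 through -6, which sum to -90, so each line sums to -90/3 = -30.
The remaining cell in row 1 is (1,3) = -30 − (-17) = -13.
Row 2 needs -30; the known cells sum to -16, so (2,1) = -14.
From column 2, -30 − (-8 + (-10)) gives (3,2) = -12.
Using column 3: -13 + (-6) + ? → (3,3) = -30 − (-19) = -11.

-11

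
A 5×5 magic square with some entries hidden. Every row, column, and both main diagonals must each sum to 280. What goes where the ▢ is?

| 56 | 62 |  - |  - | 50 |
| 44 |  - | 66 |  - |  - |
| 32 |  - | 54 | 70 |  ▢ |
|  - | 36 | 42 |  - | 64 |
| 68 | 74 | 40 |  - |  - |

76

From column 1, 280 − (56 + 44 + 32 + 68) gives (4,1) = 80.
From column 3, 280 − (66 + 54 + 42 + 40) gives (1,3) = 78.
From anti-diagonal, 280 − (50 + 54 + 36 + 68) gives (2,4) = 72.
Row 1: 56 + 62 + 78 + 50 + ? = 280, so (1,4) = 34.
Row 4: 80 + 36 + 42 + 64 + ? = 280, so (4,4) = 58.
From column 4, 280 − (34 + 72 + 70 + 58) gives (5,4) = 46.
Using row 5: 68 + 74 + 40 + 46 + ? → (5,5) = 280 − 228 = 52.
Main diagonal: 56 + 54 + 58 + 52 + ? = 280, so (2,2) = 60.
From row 2, 280 − (44 + 60 + 66 + 72) gives (2,5) = 38.
Using column 2: 62 + 60 + 36 + 74 + ? → (3,2) = 280 − 232 = 48.
From column 5, 280 − (50 + 38 + 64 + 52) gives (3,5) = 76.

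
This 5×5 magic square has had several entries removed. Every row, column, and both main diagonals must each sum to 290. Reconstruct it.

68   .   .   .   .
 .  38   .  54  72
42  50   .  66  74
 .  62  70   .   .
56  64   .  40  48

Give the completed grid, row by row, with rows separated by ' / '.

68 76 34 52 60 / 80 38 46 54 72 / 42 50 58 66 74 / 44 62 70 78 36 / 56 64 82 40 48

Row 3 must total 290; the given cells sum to 232, so (3,3) = 58.
The remaining cell in row 5 is (5,3) = 290 − 208 = 82.
Column 2: 38 + 50 + 62 + 64 + ? = 290, so (1,2) = 76.
Main diagonal must total 290; the given cells sum to 212, so (4,4) = 78.
Anti-diagonal must total 290; the given cells sum to 230, so (1,5) = 60.
The remaining cell in column 4 is (1,4) = 290 − 238 = 52.
Using column 5: 60 + 72 + 74 + 48 + ? → (4,5) = 290 − 254 = 36.
Using row 1: 68 + 76 + 52 + 60 + ? → (1,3) = 290 − 256 = 34.
Row 4 must total 290; the given cells sum to 246, so (4,1) = 44.
Using column 1: 68 + 42 + 44 + 56 + ? → (2,1) = 290 − 210 = 80.
From column 3, 290 − (34 + 58 + 70 + 82) gives (2,3) = 46.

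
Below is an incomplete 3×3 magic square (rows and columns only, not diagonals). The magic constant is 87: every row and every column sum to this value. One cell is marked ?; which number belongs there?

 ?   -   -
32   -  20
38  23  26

Row 2 must total 87; the given cells sum to 52, so (2,2) = 35.
Column 1 must total 87; the given cells sum to 70, so (1,1) = 17.

17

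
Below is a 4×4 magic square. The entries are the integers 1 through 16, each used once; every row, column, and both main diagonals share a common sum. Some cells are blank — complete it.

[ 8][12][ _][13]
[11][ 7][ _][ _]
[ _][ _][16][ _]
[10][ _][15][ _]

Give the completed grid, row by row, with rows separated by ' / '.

The entries are 1 through 16, which sum to 136, so each line sums to 136/4 = 34.
The remaining cell in row 1 is (1,3) = 34 − 33 = 1.
From column 1, 34 − (8 + 11 + 10) gives (3,1) = 5.
Column 3: 1 + 16 + 15 + ? = 34, so (2,3) = 2.
The remaining cell in main diagonal is (4,4) = 34 − 31 = 3.
Anti-diagonal must total 34; the given cells sum to 25, so (3,2) = 9.
Row 2 needs 34; the known cells sum to 20, so (2,4) = 14.
Row 3: 5 + 9 + 16 + ? = 34, so (3,4) = 4.
Row 4 needs 34; the known cells sum to 28, so (4,2) = 6.

8 12 1 13 / 11 7 2 14 / 5 9 16 4 / 10 6 15 3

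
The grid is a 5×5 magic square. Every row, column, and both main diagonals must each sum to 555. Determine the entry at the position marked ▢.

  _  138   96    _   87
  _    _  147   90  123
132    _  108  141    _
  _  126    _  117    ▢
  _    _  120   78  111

Column 3: 96 + 147 + 108 + 120 + ? = 555, so (4,3) = 84.
Column 4: 90 + 141 + 117 + 78 + ? = 555, so (1,4) = 129.
Anti-diagonal: 87 + 90 + 108 + 126 + ? = 555, so (5,1) = 144.
From row 1, 555 − (138 + 96 + 129 + 87) gives (1,1) = 105.
Using row 5: 144 + 120 + 78 + 111 + ? → (5,2) = 555 − 453 = 102.
Main diagonal must total 555; the given cells sum to 441, so (2,2) = 114.
The remaining cell in row 2 is (2,1) = 555 − 474 = 81.
Column 1 needs 555; the known cells sum to 462, so (4,1) = 93.
Column 2 must total 555; the given cells sum to 480, so (3,2) = 75.
The remaining cell in row 3 is (3,5) = 555 − 456 = 99.
Row 4 needs 555; the known cells sum to 420, so (4,5) = 135.

135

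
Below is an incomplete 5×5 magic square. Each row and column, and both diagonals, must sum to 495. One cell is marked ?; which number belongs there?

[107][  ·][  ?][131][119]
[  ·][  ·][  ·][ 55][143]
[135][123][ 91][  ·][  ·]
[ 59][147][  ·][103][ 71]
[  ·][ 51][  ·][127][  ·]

63

Row 4 must total 495; the given cells sum to 380, so (4,3) = 115.
Column 4: 131 + 55 + 103 + 127 + ? = 495, so (3,4) = 79.
Using anti-diagonal: 119 + 55 + 91 + 147 + ? → (5,1) = 495 − 412 = 83.
Row 3 needs 495; the known cells sum to 428, so (3,5) = 67.
From column 1, 495 − (107 + 135 + 59 + 83) gives (2,1) = 111.
Using column 5: 119 + 143 + 67 + 71 + ? → (5,5) = 495 − 400 = 95.
From main diagonal, 495 − (107 + 91 + 103 + 95) gives (2,2) = 99.
Using row 2: 111 + 99 + 55 + 143 + ? → (2,3) = 495 − 408 = 87.
Using row 5: 83 + 51 + 127 + 95 + ? → (5,3) = 495 − 356 = 139.
The remaining cell in column 2 is (1,2) = 495 − 420 = 75.
Column 3 must total 495; the given cells sum to 432, so (1,3) = 63.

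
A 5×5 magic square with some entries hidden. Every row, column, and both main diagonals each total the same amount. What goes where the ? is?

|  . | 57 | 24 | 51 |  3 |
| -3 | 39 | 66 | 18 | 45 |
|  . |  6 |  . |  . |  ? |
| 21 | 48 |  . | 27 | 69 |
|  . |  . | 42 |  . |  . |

12

Row 2 is complete and sums to 165; that is the magic constant.
Row 1 needs 165; the known cells sum to 135, so (1,1) = 30.
Row 4: 21 + 48 + 27 + 69 + ? = 165, so (4,3) = 0.
Column 2 needs 165; the known cells sum to 150, so (5,2) = 15.
Column 3: 24 + 66 + 0 + 42 + ? = 165, so (3,3) = 33.
Using main diagonal: 30 + 39 + 33 + 27 + ? → (5,5) = 165 − 129 = 36.
Anti-diagonal: 3 + 18 + 33 + 48 + ? = 165, so (5,1) = 63.
Row 5: 63 + 15 + 42 + 36 + ? = 165, so (5,4) = 9.
Column 1 must total 165; the given cells sum to 111, so (3,1) = 54.
Column 4 needs 165; the known cells sum to 105, so (3,4) = 60.
From column 5, 165 − (3 + 45 + 69 + 36) gives (3,5) = 12.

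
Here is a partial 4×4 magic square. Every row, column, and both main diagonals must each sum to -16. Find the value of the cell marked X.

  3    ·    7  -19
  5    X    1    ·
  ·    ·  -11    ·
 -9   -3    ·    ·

-17

The remaining cell in row 1 is (1,2) = -16 − (-9) = -7.
Column 1 must total -16; the given cells sum to -1, so (3,1) = -15.
Column 3 must total -16; the given cells sum to -3, so (4,3) = -13.
Using anti-diagonal: -19 + 1 + (-9) + ? → (3,2) = -16 − (-27) = 11.
Row 3 must total -16; the given cells sum to -15, so (3,4) = -1.
From row 4, -16 − (-9 + (-3) + (-13)) gives (4,4) = 9.
From column 2, -16 − (-7 + 11 + (-3)) gives (2,2) = -17.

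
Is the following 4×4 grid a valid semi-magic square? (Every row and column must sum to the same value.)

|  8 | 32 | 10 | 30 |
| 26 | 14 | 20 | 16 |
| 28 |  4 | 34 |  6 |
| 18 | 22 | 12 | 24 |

Row 1: 8 + 32 + 10 + 30 = 80.
Row 2: 26 + 14 + 20 + 16 = 76.
Row 3: 28 + 4 + 34 + 6 = 72.
Row 4: 18 + 22 + 12 + 24 = 76.
Column 1: 8 + 26 + 28 + 18 = 80.
Column 2: 32 + 14 + 4 + 22 = 72.
Column 3: 10 + 20 + 34 + 12 = 76.
Column 4: 30 + 16 + 6 + 24 = 76.

No — row 2 sums to 76 but row 1 sums to 80.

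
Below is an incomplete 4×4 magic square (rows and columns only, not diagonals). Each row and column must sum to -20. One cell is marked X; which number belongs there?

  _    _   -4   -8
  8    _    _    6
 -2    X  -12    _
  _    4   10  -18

-6

Row 4 needs -20; the known cells sum to -4, so (4,1) = -16.
From column 1, -20 − (8 + (-2) + (-16)) gives (1,1) = -10.
The remaining cell in column 3 is (2,3) = -20 − (-6) = -14.
Using column 4: -8 + 6 + (-18) + ? → (3,4) = -20 − (-20) = 0.
The remaining cell in row 1 is (1,2) = -20 − (-22) = 2.
The remaining cell in row 2 is (2,2) = -20 − 0 = -20.
Row 3 must total -20; the given cells sum to -14, so (3,2) = -6.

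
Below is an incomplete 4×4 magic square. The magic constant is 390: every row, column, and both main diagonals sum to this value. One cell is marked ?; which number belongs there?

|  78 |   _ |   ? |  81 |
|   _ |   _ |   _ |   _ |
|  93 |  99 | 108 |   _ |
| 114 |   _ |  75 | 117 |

From row 3, 390 − (93 + 99 + 108) gives (3,4) = 90.
Row 4: 114 + 75 + 117 + ? = 390, so (4,2) = 84.
From column 1, 390 − (78 + 93 + 114) gives (2,1) = 105.
Column 4: 81 + 90 + 117 + ? = 390, so (2,4) = 102.
Main diagonal needs 390; the known cells sum to 303, so (2,2) = 87.
The remaining cell in anti-diagonal is (2,3) = 390 − 294 = 96.
From column 2, 390 − (87 + 99 + 84) gives (1,2) = 120.
Using column 3: 96 + 108 + 75 + ? → (1,3) = 390 − 279 = 111.

111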